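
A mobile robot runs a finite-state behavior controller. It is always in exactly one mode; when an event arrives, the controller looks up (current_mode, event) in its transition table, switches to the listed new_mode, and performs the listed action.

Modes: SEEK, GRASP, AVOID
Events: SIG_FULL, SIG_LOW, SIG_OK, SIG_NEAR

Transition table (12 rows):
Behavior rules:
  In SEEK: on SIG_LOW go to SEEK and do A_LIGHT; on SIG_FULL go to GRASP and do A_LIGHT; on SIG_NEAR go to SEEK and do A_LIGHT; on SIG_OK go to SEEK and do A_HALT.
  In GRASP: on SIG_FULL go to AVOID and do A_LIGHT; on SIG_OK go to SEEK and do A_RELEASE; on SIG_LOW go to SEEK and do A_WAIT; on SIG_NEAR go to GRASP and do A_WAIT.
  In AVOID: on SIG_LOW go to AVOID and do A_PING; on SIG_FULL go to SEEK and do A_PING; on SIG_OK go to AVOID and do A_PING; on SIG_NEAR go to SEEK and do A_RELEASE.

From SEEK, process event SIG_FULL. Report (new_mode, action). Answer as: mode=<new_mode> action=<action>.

current mode = SEEK; filter table to that mode:
  (SEEK, SIG_LOW) → (SEEK, A_LIGHT)
  (SEEK, SIG_FULL) → (GRASP, A_LIGHT)  ← event matches
  (SEEK, SIG_NEAR) → (SEEK, A_LIGHT)
  (SEEK, SIG_OK) → (SEEK, A_HALT)
event = SIG_FULL selects (GRASP, A_LIGHT)

mode=GRASP action=A_LIGHT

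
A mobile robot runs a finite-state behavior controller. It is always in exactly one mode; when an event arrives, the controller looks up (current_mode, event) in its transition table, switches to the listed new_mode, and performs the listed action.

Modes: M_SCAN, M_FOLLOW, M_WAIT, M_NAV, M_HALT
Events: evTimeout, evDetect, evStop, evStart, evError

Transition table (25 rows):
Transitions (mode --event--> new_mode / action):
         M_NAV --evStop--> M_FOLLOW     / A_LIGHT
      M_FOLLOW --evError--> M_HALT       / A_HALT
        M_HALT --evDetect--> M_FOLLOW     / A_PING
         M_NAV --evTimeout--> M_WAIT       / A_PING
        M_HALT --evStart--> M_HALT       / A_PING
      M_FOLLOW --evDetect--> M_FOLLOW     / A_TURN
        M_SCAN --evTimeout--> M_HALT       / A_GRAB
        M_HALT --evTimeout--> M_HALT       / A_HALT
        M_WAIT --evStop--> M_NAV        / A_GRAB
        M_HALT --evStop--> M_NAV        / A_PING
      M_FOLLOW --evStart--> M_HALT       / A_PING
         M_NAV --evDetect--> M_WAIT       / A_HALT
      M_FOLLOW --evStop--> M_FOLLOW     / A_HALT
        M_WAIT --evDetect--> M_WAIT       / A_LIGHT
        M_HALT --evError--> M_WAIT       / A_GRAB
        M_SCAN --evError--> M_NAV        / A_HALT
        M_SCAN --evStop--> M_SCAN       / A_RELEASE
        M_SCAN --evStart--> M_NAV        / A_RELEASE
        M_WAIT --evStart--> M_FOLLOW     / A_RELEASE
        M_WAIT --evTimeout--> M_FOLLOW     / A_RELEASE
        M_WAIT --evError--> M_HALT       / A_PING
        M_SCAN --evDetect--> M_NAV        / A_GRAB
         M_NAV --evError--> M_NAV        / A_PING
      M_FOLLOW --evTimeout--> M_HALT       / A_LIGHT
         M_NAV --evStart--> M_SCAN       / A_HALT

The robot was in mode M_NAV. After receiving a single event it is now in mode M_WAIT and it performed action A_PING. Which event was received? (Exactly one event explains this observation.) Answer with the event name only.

evTimeout

try evTimeout: (M_NAV, evTimeout) → (M_WAIT, A_PING)  ← matches
try evDetect: (M_NAV, evDetect) → (M_WAIT, A_HALT)
try evStop: (M_NAV, evStop) → (M_FOLLOW, A_LIGHT)
try evStart: (M_NAV, evStart) → (M_SCAN, A_HALT)
try evError: (M_NAV, evError) → (M_NAV, A_PING)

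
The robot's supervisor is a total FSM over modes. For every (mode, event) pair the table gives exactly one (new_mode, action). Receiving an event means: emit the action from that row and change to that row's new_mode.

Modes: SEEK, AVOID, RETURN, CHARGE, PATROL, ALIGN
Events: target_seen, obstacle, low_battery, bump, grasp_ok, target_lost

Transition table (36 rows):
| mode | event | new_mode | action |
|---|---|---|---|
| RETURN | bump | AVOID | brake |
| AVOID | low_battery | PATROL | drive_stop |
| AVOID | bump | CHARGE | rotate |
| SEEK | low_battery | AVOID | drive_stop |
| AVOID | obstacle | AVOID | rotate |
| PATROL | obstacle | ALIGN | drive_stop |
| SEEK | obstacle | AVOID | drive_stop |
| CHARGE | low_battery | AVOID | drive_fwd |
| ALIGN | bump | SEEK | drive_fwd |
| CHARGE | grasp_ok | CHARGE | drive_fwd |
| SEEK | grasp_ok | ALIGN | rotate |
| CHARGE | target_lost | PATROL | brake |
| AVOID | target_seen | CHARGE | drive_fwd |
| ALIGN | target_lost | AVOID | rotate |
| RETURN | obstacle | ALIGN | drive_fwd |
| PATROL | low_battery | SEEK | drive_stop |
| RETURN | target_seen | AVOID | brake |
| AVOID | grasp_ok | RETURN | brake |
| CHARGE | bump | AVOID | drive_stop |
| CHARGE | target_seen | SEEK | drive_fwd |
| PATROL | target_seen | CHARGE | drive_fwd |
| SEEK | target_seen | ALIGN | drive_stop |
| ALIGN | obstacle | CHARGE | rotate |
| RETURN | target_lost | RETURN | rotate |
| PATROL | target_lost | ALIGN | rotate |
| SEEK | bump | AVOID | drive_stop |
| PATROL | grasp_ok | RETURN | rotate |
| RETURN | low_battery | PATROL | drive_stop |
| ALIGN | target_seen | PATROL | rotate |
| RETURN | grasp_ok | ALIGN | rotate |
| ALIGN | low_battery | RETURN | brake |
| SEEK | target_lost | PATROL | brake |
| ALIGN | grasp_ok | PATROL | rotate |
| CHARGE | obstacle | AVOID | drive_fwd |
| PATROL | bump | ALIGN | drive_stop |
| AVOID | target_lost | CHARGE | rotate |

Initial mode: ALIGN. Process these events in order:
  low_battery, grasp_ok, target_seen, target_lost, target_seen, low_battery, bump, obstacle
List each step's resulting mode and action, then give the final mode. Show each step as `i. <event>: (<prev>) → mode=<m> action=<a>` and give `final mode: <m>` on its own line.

1. low_battery: (ALIGN) → mode=RETURN action=brake
2. grasp_ok: (RETURN) → mode=ALIGN action=rotate
3. target_seen: (ALIGN) → mode=PATROL action=rotate
4. target_lost: (PATROL) → mode=ALIGN action=rotate
5. target_seen: (ALIGN) → mode=PATROL action=rotate
6. low_battery: (PATROL) → mode=SEEK action=drive_stop
7. bump: (SEEK) → mode=AVOID action=drive_stop
8. obstacle: (AVOID) → mode=AVOID action=rotate

final mode: AVOID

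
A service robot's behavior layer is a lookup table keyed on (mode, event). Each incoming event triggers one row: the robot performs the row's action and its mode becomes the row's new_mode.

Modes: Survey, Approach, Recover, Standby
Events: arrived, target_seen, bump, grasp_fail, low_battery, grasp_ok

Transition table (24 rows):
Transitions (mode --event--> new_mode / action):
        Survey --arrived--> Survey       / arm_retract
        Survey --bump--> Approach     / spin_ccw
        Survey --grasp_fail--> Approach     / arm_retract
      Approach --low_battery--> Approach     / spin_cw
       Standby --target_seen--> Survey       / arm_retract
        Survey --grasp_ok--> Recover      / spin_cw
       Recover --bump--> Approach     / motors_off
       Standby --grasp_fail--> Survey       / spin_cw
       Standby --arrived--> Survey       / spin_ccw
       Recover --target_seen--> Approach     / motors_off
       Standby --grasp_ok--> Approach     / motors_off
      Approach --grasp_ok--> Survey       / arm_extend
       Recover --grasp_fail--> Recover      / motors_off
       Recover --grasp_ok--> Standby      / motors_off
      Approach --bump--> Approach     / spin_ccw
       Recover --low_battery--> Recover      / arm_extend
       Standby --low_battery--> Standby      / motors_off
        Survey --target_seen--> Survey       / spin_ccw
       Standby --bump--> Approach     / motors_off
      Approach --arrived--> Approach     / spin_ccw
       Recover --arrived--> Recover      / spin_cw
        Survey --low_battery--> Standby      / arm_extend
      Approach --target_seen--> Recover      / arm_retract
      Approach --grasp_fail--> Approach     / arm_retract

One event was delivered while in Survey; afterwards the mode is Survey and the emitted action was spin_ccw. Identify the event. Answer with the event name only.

target_seen

try arrived: (Survey, arrived) → (Survey, arm_retract)
try target_seen: (Survey, target_seen) → (Survey, spin_ccw)  ← matches
try bump: (Survey, bump) → (Approach, spin_ccw)
try grasp_fail: (Survey, grasp_fail) → (Approach, arm_retract)
try low_battery: (Survey, low_battery) → (Standby, arm_extend)
try grasp_ok: (Survey, grasp_ok) → (Recover, spin_cw)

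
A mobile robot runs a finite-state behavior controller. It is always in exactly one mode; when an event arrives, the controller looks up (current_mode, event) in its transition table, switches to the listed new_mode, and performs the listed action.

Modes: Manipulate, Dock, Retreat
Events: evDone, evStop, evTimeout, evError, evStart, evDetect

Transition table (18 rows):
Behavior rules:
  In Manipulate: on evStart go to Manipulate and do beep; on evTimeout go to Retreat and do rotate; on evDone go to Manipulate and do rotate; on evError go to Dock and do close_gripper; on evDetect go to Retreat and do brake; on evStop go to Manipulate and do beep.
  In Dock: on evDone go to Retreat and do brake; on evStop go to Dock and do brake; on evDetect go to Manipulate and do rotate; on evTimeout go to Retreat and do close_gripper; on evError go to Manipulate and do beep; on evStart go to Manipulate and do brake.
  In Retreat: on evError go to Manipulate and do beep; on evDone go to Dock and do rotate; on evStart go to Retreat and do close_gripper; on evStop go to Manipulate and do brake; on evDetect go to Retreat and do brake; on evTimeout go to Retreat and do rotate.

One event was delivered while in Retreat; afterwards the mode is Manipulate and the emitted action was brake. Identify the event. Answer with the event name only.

try evDone: (Retreat, evDone) → (Dock, rotate)
try evStop: (Retreat, evStop) → (Manipulate, brake)  ← matches
try evTimeout: (Retreat, evTimeout) → (Retreat, rotate)
try evError: (Retreat, evError) → (Manipulate, beep)
try evStart: (Retreat, evStart) → (Retreat, close_gripper)
try evDetect: (Retreat, evDetect) → (Retreat, brake)

evStop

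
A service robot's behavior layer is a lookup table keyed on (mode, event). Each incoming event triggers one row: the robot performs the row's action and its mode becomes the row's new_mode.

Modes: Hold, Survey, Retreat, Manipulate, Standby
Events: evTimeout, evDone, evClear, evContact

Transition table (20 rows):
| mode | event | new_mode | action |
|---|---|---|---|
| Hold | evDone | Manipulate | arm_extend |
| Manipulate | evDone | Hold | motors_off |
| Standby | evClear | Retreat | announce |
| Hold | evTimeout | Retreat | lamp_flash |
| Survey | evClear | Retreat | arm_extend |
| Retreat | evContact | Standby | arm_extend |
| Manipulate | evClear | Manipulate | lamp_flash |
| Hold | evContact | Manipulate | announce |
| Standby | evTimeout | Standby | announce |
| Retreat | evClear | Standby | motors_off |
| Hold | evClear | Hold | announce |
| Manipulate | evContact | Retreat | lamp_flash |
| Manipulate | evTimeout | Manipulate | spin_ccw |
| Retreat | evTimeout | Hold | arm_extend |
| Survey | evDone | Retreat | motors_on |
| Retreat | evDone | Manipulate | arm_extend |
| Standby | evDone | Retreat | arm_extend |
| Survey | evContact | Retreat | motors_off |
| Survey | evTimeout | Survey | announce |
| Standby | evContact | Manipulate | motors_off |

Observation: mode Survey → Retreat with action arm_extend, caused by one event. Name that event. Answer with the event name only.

evClear

try evTimeout: (Survey, evTimeout) → (Survey, announce)
try evDone: (Survey, evDone) → (Retreat, motors_on)
try evClear: (Survey, evClear) → (Retreat, arm_extend)  ← matches
try evContact: (Survey, evContact) → (Retreat, motors_off)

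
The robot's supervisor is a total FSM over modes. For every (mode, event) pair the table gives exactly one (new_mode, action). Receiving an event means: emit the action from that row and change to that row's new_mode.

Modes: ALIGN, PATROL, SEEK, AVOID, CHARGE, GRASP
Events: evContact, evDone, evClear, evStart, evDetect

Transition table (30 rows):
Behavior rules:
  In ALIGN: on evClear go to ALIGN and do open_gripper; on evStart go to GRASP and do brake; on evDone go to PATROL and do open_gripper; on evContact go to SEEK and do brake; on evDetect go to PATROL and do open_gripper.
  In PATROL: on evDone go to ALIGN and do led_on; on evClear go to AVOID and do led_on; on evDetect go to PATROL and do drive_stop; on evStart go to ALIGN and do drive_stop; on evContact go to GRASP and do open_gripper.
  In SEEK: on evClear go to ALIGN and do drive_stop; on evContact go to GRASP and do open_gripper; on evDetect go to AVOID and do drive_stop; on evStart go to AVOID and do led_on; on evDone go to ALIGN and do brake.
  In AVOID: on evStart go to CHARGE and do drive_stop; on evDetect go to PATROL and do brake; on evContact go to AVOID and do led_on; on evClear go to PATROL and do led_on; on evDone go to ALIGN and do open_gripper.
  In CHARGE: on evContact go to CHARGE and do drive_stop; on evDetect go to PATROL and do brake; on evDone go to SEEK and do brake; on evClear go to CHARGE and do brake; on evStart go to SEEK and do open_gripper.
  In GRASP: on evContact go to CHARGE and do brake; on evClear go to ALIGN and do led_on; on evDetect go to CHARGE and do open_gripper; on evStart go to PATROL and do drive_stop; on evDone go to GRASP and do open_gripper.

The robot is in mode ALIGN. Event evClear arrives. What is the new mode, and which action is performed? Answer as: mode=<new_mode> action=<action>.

current mode = ALIGN; filter table to that mode:
  (ALIGN, evClear) → (ALIGN, open_gripper)  ← event matches
  (ALIGN, evStart) → (GRASP, brake)
  (ALIGN, evDone) → (PATROL, open_gripper)
  (ALIGN, evContact) → (SEEK, brake)
  (ALIGN, evDetect) → (PATROL, open_gripper)
event = evClear selects (ALIGN, open_gripper)

mode=ALIGN action=open_gripper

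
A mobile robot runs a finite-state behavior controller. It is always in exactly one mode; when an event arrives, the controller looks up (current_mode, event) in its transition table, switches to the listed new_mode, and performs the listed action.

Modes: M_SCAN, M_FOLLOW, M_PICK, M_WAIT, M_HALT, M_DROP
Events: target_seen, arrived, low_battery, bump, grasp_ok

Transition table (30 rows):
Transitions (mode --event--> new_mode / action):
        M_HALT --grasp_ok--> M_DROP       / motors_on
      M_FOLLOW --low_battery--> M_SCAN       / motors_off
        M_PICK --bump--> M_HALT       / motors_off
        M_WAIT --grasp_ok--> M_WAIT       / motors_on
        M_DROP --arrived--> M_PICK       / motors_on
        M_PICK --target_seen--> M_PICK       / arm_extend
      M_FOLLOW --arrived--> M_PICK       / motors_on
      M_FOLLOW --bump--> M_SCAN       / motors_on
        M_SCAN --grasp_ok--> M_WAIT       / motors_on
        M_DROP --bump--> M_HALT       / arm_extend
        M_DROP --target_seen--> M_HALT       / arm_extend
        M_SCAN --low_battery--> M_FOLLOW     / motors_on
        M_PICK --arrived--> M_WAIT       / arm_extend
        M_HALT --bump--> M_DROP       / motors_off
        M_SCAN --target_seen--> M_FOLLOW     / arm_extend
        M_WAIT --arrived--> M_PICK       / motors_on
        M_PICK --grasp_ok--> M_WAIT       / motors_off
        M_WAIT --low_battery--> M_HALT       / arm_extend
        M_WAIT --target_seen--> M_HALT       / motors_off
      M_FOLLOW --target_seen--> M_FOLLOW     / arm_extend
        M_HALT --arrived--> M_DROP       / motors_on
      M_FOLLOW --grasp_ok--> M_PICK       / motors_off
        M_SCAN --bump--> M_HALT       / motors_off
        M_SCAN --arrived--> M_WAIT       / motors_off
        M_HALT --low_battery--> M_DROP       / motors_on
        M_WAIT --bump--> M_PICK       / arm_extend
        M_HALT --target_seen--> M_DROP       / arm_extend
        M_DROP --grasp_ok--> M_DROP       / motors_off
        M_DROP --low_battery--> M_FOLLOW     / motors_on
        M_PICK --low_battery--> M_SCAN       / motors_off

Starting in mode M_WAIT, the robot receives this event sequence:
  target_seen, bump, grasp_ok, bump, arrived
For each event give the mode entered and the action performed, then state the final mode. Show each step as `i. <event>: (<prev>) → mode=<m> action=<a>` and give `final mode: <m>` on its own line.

1. target_seen: (M_WAIT) → mode=M_HALT action=motors_off
2. bump: (M_HALT) → mode=M_DROP action=motors_off
3. grasp_ok: (M_DROP) → mode=M_DROP action=motors_off
4. bump: (M_DROP) → mode=M_HALT action=arm_extend
5. arrived: (M_HALT) → mode=M_DROP action=motors_on

final mode: M_DROP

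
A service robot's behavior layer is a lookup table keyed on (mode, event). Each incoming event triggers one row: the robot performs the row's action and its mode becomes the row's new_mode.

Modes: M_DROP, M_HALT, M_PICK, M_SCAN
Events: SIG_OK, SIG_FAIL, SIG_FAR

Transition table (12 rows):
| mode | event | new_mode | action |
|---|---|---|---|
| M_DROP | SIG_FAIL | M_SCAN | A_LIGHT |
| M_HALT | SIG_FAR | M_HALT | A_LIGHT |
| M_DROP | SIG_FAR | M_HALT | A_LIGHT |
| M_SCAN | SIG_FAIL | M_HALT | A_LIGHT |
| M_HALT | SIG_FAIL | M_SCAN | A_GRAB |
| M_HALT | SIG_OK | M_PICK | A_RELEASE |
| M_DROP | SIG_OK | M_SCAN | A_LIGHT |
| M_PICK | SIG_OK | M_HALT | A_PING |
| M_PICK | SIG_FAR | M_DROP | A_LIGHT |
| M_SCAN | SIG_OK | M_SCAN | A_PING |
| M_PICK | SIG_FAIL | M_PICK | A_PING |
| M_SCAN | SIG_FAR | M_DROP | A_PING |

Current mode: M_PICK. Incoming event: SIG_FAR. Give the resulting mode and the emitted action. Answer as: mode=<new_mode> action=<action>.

mode=M_DROP action=A_LIGHT

current mode = M_PICK; filter table to that mode:
  (M_PICK, SIG_OK) → (M_HALT, A_PING)
  (M_PICK, SIG_FAR) → (M_DROP, A_LIGHT)  ← event matches
  (M_PICK, SIG_FAIL) → (M_PICK, A_PING)
event = SIG_FAR selects (M_DROP, A_LIGHT)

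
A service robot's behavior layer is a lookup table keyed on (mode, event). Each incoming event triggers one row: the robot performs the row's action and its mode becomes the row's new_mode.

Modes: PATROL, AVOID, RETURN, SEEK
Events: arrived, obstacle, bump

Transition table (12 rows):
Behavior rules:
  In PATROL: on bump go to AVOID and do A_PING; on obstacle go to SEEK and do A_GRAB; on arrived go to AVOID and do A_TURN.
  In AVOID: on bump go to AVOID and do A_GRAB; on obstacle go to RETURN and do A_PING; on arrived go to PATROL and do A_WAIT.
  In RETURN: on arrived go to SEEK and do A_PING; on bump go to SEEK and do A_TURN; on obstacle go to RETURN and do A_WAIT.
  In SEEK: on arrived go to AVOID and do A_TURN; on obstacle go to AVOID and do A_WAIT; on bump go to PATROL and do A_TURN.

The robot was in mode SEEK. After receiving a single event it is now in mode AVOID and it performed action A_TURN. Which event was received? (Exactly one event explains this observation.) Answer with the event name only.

arrived

try arrived: (SEEK, arrived) → (AVOID, A_TURN)  ← matches
try obstacle: (SEEK, obstacle) → (AVOID, A_WAIT)
try bump: (SEEK, bump) → (PATROL, A_TURN)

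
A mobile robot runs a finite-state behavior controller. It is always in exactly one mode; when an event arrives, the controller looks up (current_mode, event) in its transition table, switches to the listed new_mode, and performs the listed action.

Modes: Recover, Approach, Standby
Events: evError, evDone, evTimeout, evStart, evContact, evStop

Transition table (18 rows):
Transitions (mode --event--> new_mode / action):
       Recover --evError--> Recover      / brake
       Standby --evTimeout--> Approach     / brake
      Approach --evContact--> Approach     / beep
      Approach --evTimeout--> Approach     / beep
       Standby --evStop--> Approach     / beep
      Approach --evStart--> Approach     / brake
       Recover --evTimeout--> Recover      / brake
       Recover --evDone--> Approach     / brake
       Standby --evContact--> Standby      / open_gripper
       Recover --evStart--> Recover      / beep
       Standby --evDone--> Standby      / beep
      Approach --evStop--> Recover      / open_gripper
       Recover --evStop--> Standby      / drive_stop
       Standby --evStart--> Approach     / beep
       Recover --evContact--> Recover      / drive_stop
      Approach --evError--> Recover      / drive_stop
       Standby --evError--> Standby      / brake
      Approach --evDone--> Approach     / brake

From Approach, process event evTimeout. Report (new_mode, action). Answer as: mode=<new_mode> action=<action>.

current mode = Approach; filter table to that mode:
  (Approach, evContact) → (Approach, beep)
  (Approach, evTimeout) → (Approach, beep)  ← event matches
  (Approach, evStart) → (Approach, brake)
  (Approach, evStop) → (Recover, open_gripper)
  (Approach, evError) → (Recover, drive_stop)
  (Approach, evDone) → (Approach, brake)
event = evTimeout selects (Approach, beep)

mode=Approach action=beep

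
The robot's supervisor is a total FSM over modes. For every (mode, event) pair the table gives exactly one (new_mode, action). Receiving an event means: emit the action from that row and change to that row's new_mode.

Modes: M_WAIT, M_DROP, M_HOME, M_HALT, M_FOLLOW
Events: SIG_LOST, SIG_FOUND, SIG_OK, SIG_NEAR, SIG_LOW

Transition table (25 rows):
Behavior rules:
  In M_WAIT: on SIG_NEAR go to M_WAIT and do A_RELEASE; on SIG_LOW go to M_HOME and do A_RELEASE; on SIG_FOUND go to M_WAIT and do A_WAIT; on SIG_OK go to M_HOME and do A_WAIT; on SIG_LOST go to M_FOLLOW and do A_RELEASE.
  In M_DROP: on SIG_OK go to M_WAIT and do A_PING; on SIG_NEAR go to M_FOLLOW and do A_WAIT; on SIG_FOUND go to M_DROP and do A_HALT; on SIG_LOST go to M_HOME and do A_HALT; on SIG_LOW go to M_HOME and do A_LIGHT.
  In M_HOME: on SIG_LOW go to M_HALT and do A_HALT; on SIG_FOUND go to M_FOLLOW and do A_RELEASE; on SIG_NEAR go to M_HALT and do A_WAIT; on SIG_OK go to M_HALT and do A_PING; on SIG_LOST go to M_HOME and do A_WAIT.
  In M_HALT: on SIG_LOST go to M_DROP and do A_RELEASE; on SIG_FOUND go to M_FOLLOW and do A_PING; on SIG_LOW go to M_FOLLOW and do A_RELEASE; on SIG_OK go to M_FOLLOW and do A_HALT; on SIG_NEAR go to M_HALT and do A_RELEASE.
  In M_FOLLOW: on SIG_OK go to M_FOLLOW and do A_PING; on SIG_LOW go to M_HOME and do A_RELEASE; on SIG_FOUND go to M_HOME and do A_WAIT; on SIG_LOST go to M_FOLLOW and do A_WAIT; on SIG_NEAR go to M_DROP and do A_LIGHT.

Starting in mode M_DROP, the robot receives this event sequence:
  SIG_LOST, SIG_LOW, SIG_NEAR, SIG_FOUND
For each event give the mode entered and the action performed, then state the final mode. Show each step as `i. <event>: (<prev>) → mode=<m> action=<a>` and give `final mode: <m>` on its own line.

1. SIG_LOST: (M_DROP) → mode=M_HOME action=A_HALT
2. SIG_LOW: (M_HOME) → mode=M_HALT action=A_HALT
3. SIG_NEAR: (M_HALT) → mode=M_HALT action=A_RELEASE
4. SIG_FOUND: (M_HALT) → mode=M_FOLLOW action=A_PING

final mode: M_FOLLOW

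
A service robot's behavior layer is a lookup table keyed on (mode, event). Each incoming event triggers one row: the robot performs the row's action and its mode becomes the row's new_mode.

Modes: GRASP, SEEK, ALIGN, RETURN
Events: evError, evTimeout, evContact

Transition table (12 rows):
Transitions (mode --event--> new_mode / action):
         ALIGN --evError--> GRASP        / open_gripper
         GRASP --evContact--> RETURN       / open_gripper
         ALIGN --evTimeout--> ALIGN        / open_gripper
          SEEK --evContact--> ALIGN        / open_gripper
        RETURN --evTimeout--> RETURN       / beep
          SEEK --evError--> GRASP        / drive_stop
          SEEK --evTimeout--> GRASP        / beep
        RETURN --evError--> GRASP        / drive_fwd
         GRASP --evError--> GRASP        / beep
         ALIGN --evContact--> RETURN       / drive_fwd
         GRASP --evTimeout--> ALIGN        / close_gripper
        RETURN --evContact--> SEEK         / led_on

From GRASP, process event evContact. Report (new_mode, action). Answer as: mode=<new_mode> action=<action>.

current mode = GRASP; filter table to that mode:
  (GRASP, evContact) → (RETURN, open_gripper)  ← event matches
  (GRASP, evError) → (GRASP, beep)
  (GRASP, evTimeout) → (ALIGN, close_gripper)
event = evContact selects (RETURN, open_gripper)

mode=RETURN action=open_gripper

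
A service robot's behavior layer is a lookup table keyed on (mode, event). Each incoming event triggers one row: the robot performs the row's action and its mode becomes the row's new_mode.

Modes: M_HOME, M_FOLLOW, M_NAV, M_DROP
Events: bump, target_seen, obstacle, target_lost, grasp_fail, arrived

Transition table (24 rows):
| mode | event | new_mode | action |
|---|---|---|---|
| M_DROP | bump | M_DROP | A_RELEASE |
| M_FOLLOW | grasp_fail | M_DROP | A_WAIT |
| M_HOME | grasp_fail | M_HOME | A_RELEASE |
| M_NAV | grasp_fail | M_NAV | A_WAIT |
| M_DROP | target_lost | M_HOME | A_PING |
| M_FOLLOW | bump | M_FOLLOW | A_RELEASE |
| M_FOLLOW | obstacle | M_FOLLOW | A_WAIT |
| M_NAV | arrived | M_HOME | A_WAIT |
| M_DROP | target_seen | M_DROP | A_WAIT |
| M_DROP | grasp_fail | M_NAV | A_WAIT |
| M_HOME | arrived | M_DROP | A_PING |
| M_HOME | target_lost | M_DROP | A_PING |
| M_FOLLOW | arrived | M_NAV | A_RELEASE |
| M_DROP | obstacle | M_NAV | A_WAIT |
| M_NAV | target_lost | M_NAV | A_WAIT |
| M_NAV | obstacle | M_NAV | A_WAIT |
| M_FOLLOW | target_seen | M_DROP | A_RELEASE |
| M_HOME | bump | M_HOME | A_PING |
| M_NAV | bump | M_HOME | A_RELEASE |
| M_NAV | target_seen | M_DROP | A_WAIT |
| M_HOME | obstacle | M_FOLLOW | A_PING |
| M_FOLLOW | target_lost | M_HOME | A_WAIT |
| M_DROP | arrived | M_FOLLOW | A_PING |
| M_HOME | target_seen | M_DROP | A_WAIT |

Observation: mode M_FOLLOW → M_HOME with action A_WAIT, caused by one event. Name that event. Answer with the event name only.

target_lost

try bump: (M_FOLLOW, bump) → (M_FOLLOW, A_RELEASE)
try target_seen: (M_FOLLOW, target_seen) → (M_DROP, A_RELEASE)
try obstacle: (M_FOLLOW, obstacle) → (M_FOLLOW, A_WAIT)
try target_lost: (M_FOLLOW, target_lost) → (M_HOME, A_WAIT)  ← matches
try grasp_fail: (M_FOLLOW, grasp_fail) → (M_DROP, A_WAIT)
try arrived: (M_FOLLOW, arrived) → (M_NAV, A_RELEASE)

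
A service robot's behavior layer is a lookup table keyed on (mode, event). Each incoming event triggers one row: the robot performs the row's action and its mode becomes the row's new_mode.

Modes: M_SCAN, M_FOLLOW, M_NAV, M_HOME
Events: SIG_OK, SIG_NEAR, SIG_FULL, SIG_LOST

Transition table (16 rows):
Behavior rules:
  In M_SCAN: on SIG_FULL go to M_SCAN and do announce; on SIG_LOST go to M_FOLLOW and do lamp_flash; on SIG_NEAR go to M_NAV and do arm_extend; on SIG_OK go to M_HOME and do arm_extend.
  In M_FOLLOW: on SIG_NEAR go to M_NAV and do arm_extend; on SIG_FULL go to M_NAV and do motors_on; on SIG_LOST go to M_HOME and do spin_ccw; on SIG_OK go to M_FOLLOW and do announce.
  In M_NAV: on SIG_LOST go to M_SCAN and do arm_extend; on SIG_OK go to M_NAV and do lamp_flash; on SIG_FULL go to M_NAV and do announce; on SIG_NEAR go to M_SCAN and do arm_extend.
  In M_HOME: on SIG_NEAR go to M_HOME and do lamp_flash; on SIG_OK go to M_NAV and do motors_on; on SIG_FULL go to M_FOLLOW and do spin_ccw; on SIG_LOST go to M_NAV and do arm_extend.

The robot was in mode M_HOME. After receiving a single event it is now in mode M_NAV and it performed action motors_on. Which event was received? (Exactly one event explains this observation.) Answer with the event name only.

SIG_OK

try SIG_OK: (M_HOME, SIG_OK) → (M_NAV, motors_on)  ← matches
try SIG_NEAR: (M_HOME, SIG_NEAR) → (M_HOME, lamp_flash)
try SIG_FULL: (M_HOME, SIG_FULL) → (M_FOLLOW, spin_ccw)
try SIG_LOST: (M_HOME, SIG_LOST) → (M_NAV, arm_extend)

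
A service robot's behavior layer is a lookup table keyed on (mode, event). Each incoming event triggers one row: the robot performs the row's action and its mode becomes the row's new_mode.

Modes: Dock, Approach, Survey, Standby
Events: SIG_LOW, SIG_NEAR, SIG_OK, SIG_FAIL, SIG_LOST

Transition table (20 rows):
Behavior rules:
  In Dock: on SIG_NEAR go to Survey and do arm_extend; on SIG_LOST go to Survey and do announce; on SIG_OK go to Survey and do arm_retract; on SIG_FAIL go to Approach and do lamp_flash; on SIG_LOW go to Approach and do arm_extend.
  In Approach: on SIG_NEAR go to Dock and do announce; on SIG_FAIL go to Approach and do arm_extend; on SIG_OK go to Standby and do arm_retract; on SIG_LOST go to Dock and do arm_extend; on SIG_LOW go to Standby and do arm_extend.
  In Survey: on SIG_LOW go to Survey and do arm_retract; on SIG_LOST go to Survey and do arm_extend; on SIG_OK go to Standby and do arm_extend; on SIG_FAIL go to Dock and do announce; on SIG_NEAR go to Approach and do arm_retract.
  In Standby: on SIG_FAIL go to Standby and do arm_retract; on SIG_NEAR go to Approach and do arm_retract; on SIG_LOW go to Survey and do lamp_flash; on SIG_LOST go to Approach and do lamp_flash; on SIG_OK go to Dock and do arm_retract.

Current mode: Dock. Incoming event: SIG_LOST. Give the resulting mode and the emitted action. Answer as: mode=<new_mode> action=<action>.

mode=Survey action=announce

current mode = Dock; filter table to that mode:
  (Dock, SIG_NEAR) → (Survey, arm_extend)
  (Dock, SIG_LOST) → (Survey, announce)  ← event matches
  (Dock, SIG_OK) → (Survey, arm_retract)
  (Dock, SIG_FAIL) → (Approach, lamp_flash)
  (Dock, SIG_LOW) → (Approach, arm_extend)
event = SIG_LOST selects (Survey, announce)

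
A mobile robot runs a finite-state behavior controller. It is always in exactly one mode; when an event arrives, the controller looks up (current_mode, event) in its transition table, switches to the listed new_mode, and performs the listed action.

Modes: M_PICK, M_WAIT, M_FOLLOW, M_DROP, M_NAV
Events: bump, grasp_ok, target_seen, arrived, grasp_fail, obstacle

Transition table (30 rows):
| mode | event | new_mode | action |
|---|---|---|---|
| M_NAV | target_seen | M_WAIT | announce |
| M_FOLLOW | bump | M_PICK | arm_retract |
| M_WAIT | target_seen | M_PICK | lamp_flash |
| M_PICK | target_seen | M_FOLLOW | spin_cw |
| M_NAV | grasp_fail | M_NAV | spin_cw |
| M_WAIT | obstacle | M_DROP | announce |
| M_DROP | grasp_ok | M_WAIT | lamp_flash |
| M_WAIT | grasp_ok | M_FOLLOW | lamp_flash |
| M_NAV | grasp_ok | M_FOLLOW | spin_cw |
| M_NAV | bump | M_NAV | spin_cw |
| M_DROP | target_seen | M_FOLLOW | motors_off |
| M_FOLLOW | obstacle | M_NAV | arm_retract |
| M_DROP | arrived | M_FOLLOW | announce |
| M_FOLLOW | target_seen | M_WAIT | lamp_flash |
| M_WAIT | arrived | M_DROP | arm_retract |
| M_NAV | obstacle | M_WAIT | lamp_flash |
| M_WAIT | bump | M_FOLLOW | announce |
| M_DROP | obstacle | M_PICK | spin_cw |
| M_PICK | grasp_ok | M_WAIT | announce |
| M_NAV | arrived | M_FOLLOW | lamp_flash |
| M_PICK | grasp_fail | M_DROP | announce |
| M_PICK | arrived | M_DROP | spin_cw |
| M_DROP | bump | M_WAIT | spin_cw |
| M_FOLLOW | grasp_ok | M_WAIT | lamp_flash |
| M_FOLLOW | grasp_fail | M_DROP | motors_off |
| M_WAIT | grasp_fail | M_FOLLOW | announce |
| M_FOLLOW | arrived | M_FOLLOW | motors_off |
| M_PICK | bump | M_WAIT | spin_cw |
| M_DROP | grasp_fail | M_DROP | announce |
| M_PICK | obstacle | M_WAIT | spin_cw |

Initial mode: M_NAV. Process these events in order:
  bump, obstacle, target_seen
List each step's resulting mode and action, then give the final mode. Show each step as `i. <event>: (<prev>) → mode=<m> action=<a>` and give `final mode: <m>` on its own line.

1. bump: (M_NAV) → mode=M_NAV action=spin_cw
2. obstacle: (M_NAV) → mode=M_WAIT action=lamp_flash
3. target_seen: (M_WAIT) → mode=M_PICK action=lamp_flash

final mode: M_PICK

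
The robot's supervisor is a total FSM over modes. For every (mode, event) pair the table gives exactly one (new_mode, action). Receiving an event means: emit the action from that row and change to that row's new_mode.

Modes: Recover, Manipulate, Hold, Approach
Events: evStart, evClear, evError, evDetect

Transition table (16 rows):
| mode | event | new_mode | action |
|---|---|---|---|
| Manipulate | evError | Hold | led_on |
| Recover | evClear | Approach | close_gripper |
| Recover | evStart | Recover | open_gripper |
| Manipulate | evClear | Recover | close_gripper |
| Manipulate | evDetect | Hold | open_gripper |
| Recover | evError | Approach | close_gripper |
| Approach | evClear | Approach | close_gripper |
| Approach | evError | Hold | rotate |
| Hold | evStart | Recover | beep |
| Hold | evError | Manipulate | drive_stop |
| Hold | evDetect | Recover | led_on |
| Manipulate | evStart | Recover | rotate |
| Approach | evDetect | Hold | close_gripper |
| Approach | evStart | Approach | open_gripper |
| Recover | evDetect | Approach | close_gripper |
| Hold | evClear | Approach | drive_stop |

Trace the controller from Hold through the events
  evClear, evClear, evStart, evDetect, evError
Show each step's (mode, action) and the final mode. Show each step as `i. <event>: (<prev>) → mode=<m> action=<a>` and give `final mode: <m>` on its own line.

final mode: Manipulate

1. evClear: (Hold) → mode=Approach action=drive_stop
2. evClear: (Approach) → mode=Approach action=close_gripper
3. evStart: (Approach) → mode=Approach action=open_gripper
4. evDetect: (Approach) → mode=Hold action=close_gripper
5. evError: (Hold) → mode=Manipulate action=drive_stop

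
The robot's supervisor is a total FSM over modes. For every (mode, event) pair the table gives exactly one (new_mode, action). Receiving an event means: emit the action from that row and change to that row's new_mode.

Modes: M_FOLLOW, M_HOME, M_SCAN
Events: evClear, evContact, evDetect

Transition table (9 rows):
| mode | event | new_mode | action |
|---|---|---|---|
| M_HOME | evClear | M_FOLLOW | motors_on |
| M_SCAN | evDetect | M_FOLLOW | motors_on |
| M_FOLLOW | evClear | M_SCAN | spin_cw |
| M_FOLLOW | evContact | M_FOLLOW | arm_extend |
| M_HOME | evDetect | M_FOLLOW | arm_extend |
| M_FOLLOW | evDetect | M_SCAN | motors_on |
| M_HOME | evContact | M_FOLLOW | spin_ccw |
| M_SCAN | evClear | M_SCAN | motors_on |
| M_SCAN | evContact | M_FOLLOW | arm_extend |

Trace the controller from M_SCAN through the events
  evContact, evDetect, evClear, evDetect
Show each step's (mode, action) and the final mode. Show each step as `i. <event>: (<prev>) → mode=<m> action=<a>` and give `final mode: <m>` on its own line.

final mode: M_FOLLOW

1. evContact: (M_SCAN) → mode=M_FOLLOW action=arm_extend
2. evDetect: (M_FOLLOW) → mode=M_SCAN action=motors_on
3. evClear: (M_SCAN) → mode=M_SCAN action=motors_on
4. evDetect: (M_SCAN) → mode=M_FOLLOW action=motors_on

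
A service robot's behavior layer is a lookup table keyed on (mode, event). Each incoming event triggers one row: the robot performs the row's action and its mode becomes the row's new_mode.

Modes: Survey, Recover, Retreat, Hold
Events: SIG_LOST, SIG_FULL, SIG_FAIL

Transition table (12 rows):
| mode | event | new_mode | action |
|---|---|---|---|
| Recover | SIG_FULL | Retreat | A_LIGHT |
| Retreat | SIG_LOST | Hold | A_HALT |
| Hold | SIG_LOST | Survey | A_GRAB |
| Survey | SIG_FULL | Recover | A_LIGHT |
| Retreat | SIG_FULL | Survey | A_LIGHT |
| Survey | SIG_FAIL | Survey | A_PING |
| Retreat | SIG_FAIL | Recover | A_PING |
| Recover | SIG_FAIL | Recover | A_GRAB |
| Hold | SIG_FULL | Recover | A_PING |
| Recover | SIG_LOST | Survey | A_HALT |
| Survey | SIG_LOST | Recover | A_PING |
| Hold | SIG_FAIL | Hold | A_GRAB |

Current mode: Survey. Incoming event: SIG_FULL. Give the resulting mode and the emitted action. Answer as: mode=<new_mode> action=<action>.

current mode = Survey; filter table to that mode:
  (Survey, SIG_FULL) → (Recover, A_LIGHT)  ← event matches
  (Survey, SIG_FAIL) → (Survey, A_PING)
  (Survey, SIG_LOST) → (Recover, A_PING)
event = SIG_FULL selects (Recover, A_LIGHT)

mode=Recover action=A_LIGHT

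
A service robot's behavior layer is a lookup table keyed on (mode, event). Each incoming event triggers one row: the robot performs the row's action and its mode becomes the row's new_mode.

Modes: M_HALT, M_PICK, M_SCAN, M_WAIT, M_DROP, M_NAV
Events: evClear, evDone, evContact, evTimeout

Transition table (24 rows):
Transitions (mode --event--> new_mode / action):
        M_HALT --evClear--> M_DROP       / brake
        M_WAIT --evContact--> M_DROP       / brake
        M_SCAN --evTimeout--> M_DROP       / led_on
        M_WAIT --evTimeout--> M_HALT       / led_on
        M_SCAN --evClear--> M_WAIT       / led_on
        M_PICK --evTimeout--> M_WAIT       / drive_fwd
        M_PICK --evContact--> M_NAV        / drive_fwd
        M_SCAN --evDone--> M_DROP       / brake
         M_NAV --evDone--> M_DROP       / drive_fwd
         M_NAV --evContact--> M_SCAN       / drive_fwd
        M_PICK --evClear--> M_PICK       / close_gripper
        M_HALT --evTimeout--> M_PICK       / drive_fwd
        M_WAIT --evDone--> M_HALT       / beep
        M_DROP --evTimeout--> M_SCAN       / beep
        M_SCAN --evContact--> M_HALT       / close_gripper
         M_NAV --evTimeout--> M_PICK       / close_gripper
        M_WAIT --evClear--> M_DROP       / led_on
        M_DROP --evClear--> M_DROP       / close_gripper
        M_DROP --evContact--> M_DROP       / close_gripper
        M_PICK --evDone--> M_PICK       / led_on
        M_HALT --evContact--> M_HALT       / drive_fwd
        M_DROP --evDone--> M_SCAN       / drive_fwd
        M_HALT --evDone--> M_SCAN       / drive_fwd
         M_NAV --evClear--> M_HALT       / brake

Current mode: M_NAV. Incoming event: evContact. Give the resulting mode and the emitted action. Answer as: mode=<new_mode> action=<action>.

mode=M_SCAN action=drive_fwd

current mode = M_NAV; filter table to that mode:
  (M_NAV, evDone) → (M_DROP, drive_fwd)
  (M_NAV, evContact) → (M_SCAN, drive_fwd)  ← event matches
  (M_NAV, evTimeout) → (M_PICK, close_gripper)
  (M_NAV, evClear) → (M_HALT, brake)
event = evContact selects (M_SCAN, drive_fwd)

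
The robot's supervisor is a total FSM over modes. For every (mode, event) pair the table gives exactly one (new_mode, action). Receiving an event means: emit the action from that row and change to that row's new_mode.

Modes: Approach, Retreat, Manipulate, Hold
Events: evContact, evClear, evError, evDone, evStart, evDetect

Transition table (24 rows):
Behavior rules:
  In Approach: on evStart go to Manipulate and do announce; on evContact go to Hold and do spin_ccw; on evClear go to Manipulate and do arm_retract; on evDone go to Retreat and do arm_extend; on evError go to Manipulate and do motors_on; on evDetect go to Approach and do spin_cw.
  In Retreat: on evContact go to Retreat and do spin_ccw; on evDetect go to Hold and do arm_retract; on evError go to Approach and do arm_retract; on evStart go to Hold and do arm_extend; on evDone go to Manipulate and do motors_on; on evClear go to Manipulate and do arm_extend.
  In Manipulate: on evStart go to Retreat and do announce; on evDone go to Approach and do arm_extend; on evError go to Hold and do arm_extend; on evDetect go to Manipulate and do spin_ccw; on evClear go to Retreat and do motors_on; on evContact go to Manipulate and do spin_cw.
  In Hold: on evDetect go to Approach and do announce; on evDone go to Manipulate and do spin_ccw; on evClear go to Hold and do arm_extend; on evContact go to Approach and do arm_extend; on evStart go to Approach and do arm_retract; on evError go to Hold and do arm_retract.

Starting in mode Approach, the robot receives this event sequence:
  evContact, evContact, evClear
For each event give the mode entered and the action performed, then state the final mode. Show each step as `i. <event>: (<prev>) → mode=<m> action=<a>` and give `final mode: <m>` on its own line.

1. evContact: (Approach) → mode=Hold action=spin_ccw
2. evContact: (Hold) → mode=Approach action=arm_extend
3. evClear: (Approach) → mode=Manipulate action=arm_retract

final mode: Manipulate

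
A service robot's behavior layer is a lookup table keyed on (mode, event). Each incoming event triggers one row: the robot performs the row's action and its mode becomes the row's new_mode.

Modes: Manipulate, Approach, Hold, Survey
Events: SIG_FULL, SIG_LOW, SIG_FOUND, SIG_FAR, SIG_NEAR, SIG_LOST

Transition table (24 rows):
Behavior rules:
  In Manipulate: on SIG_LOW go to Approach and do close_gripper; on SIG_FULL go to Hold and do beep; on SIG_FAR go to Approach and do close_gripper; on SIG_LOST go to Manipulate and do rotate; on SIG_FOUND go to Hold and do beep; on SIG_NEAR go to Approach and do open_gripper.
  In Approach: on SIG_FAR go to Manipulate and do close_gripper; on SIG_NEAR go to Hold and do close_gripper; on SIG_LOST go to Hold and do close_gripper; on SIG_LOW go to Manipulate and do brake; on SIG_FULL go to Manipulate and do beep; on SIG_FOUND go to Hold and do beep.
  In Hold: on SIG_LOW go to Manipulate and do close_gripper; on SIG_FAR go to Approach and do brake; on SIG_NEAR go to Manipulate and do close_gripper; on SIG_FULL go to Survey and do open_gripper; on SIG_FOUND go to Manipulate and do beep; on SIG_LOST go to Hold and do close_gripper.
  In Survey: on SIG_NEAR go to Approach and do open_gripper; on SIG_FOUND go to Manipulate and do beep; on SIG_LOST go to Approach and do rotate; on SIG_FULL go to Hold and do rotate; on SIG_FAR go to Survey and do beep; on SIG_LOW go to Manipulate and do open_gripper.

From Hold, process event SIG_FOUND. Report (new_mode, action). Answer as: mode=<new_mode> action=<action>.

mode=Manipulate action=beep

current mode = Hold; filter table to that mode:
  (Hold, SIG_LOW) → (Manipulate, close_gripper)
  (Hold, SIG_FAR) → (Approach, brake)
  (Hold, SIG_NEAR) → (Manipulate, close_gripper)
  (Hold, SIG_FULL) → (Survey, open_gripper)
  (Hold, SIG_FOUND) → (Manipulate, beep)  ← event matches
  (Hold, SIG_LOST) → (Hold, close_gripper)
event = SIG_FOUND selects (Manipulate, beep)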